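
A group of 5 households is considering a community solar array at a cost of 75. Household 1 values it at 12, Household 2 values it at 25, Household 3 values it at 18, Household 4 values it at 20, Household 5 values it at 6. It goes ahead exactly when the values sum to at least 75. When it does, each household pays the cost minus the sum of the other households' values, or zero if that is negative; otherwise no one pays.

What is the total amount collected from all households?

51

Total value 81 ≥ cost 75, so it is built.
Household 1: others sum to 69; max(0, 75 - 69) = 6.
Household 2: others sum to 56; max(0, 75 - 56) = 19.
Household 3: others sum to 63; max(0, 75 - 63) = 12.
Household 4: others sum to 61; max(0, 75 - 61) = 14.
Household 5: others sum to 75; max(0, 75 - 75) = 0.
Total collected = 6 + 19 + 12 + 14 + 0 = 51.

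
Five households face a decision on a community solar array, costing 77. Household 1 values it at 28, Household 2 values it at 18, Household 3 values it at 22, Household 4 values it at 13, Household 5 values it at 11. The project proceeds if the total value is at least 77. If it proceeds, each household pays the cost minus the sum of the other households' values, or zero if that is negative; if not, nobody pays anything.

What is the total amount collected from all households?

23

Total value 92 ≥ cost 77, so it is built.
Household 1: others sum to 64; max(0, 77 - 64) = 13.
Household 2: others sum to 74; max(0, 77 - 74) = 3.
Household 3: others sum to 70; max(0, 77 - 70) = 7.
Household 4: others sum to 79; max(0, 77 - 79) = 0.
Household 5: others sum to 81; max(0, 77 - 81) = 0.
Total collected = 13 + 3 + 7 + 0 + 0 = 23.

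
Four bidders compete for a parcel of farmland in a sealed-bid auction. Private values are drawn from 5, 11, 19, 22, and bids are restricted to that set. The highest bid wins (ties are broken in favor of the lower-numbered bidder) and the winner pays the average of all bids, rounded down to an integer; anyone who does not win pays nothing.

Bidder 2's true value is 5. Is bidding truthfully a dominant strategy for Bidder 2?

Yes

Check each profile of the others' bids and compare truth against every alternative bid.
Others bid (5, 11, 11): truth gives 0, best alternative gives -4.
Others bid (5, 5, 11): truth gives 0, best alternative gives -3.
Others bid (5, 11, 5): truth gives 0, best alternative gives -3.
Others bid (5, 5, 5): truth gives 0, best alternative gives -1.
Others bid (5, 5, 19): truth gives 0, best alternative gives 0.
Others bid (5, 5, 22): truth gives 0, best alternative gives 0.
(Remaining 58 profiles checked similarly; truth is weakly best in each.)
In every case the truthful bid is at least as good as any alternative, so it is a dominant strategy.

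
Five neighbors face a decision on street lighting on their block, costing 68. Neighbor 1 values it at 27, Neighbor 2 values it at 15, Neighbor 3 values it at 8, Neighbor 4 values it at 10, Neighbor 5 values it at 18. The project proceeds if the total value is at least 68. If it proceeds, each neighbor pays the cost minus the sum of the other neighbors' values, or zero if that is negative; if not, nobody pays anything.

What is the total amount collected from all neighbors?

Total value 78 ≥ cost 68, so it is built.
Neighbor 1: others sum to 51; max(0, 68 - 51) = 17.
Neighbor 2: others sum to 63; max(0, 68 - 63) = 5.
Neighbor 3: others sum to 70; max(0, 68 - 70) = 0.
Neighbor 4: others sum to 68; max(0, 68 - 68) = 0.
Neighbor 5: others sum to 60; max(0, 68 - 60) = 8.
Total collected = 17 + 5 + 0 + 0 + 8 = 30.

30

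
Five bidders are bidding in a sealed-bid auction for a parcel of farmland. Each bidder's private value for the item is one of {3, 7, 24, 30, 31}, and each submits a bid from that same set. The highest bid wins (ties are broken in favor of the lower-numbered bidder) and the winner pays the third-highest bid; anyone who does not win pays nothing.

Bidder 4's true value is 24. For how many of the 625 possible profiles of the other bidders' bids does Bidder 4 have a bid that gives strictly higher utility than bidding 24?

64

Others bid (3, 3, 3, 30): truth gives 0; bid 30 gives 21 > 0. Violating.
Others bid (3, 3, 3, 31): truth gives 0; bid 31 gives 21 > 0. Violating.
Others bid (3, 3, 7, 30): truth gives 0; bid 30 gives 17 > 0. Violating.
Others bid (3, 3, 7, 31): truth gives 0; bid 31 gives 17 > 0. Violating.
Others bid (3, 3, 3, 3): truth gives 21; no alternative beats it.
Others bid (3, 3, 3, 7): truth gives 21; no alternative beats it.
(Checking all 625 profiles: 64 have a profitable deviation, 561 do not.)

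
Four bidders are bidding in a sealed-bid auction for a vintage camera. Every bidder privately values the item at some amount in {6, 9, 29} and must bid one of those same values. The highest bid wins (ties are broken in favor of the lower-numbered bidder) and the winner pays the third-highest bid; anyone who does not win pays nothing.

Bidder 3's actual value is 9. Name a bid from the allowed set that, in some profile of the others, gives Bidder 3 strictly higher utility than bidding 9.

Suppose Bidder 1 bids 6, Bidder 2 bids 6 and Bidder 4 bids 29.
Bid 9: loses, pays 0, utility 0.
Bid 29: wins, pays 6, utility 9 - 6 = 3.
So bidding 29 beats truth here (3 > 0).

29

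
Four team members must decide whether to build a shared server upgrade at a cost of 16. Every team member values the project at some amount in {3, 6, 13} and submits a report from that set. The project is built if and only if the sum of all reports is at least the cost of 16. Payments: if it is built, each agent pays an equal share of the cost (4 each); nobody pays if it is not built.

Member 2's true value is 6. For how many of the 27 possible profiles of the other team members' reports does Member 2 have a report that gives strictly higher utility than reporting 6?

Others report (3, 3, 3): truth gives 0; report 13 gives 2 > 0. Violating.
Others report (3, 3, 6): truth gives 2; no alternative beats it.
Others report (3, 3, 13): truth gives 2; no alternative beats it.
(Checking all 27 profiles: 1 has a profitable deviation, 26 do not.)

1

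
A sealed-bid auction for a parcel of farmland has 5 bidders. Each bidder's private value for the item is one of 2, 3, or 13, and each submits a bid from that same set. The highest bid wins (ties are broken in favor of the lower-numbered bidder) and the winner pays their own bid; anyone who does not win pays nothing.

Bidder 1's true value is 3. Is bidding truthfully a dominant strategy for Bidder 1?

Consider the case where Bidder 2 bids 2, Bidder 3 bids 2, Bidder 4 bids 2 and Bidder 5 bids 2.
Truthful bid 3: wins, pays 3, utility 3 - 3 = 0.
Bid 2 instead: wins, pays 2, utility 3 - 2 = 1.
Since 1 > 0, bidding 2 is strictly better here, so truthful bidding is not dominant.

No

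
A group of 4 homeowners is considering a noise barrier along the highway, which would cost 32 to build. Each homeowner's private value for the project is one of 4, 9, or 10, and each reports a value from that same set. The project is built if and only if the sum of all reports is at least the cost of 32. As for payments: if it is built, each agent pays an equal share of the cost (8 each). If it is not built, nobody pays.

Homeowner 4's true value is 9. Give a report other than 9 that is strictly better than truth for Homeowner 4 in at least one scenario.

Suppose Homeowner 1 reports 4, Homeowner 2 reports 9 and Homeowner 3 reports 9.
Report 9: project not built, utility 0.
Report 10: project built, pays 8, utility 9 - 8 = 1.
So reporting 10 beats truth here (1 > 0).

10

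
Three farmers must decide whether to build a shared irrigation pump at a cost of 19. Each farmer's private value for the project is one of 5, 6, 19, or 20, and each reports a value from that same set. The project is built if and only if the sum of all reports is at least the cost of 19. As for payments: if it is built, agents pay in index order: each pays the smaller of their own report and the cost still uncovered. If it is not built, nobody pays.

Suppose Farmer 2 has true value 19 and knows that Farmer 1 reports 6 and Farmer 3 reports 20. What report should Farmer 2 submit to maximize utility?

Report 5: project built, pays 5, utility 19 - 5 = 14.
Report 6: project built, pays 6, utility 19 - 6 = 13.
Report 19: project built, pays 13, utility 19 - 13 = 6.
Report 20: project built, pays 13, utility 19 - 13 = 6.
The best choice is 5 with utility 14.

5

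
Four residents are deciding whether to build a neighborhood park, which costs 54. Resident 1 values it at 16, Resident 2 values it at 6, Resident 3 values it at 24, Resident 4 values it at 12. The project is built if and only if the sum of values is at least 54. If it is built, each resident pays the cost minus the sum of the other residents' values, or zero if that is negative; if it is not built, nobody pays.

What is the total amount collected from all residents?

Total value 58 ≥ cost 54, so it is built.
Resident 1: others sum to 42; max(0, 54 - 42) = 12.
Resident 2: others sum to 52; max(0, 54 - 52) = 2.
Resident 3: others sum to 34; max(0, 54 - 34) = 20.
Resident 4: others sum to 46; max(0, 54 - 46) = 8.
Total collected = 12 + 2 + 20 + 8 = 42.

42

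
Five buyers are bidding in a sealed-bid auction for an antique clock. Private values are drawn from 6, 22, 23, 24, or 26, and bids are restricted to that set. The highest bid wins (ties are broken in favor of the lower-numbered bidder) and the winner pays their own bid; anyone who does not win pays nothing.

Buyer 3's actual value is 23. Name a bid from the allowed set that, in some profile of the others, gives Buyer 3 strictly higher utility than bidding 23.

Suppose Buyer 1 bids 6, Buyer 2 bids 6, Buyer 4 bids 6 and Buyer 5 bids 6.
Bid 23: wins, pays 23, utility 23 - 23 = 0.
Bid 22: wins, pays 22, utility 23 - 22 = 1.
So bidding 22 beats truth here (1 > 0).

22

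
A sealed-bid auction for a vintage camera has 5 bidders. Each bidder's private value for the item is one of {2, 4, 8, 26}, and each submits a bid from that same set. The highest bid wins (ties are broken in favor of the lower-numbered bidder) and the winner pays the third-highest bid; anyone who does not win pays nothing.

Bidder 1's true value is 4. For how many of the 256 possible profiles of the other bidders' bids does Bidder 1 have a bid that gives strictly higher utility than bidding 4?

Others bid (2, 2, 2, 8): truth gives 0; bid 8 gives 2 > 0. Violating.
Others bid (2, 2, 2, 26): truth gives 0; bid 26 gives 2 > 0. Violating.
Others bid (2, 2, 8, 2): truth gives 0; bid 8 gives 2 > 0. Violating.
Others bid (2, 2, 26, 2): truth gives 0; bid 26 gives 2 > 0. Violating.
Others bid (2, 2, 2, 2): truth gives 2; no alternative beats it.
Others bid (2, 2, 2, 4): truth gives 2; no alternative beats it.
(Checking all 256 profiles: 8 have a profitable deviation, 248 do not.)

8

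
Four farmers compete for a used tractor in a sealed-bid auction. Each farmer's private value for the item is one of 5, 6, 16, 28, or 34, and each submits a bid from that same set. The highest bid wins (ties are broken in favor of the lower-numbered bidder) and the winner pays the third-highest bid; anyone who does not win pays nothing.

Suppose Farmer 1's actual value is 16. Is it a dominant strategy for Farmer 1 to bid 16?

Consider the case where Farmer 2 bids 5, Farmer 3 bids 5 and Farmer 4 bids 28.
Truthful bid 16: loses, pays 0, utility 0.
Bid 28 instead: wins, pays 5, utility 16 - 5 = 11.
Since 11 > 0, bidding 28 is strictly better here, so truthful bidding is not dominant.

No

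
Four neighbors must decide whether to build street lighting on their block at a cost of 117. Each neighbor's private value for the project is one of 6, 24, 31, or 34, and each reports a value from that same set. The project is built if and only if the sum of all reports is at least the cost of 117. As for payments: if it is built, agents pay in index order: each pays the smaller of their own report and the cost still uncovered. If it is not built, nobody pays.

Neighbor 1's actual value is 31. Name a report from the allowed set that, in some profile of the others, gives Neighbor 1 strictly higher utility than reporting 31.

Suppose Neighbor 2 reports 31, Neighbor 3 reports 31 and Neighbor 4 reports 31.
Report 31: project built, pays 31, utility 31 - 31 = 0.
Report 24: project built, pays 24, utility 31 - 24 = 7.
So reporting 24 beats truth here (7 > 0).

24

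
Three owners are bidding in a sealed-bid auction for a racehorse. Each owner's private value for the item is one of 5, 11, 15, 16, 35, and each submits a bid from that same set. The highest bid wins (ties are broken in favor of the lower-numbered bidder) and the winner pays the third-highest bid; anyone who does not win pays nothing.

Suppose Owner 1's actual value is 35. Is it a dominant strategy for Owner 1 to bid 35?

Yes

Check each profile of the others' bids and compare truth against every alternative bid.
Others bid (5, 35): truth gives 30, best alternative gives 0.
Others bid (35, 5): truth gives 30, best alternative gives 0.
Others bid (11, 35): truth gives 24, best alternative gives 0.
Others bid (35, 11): truth gives 24, best alternative gives 0.
Others bid (15, 35): truth gives 20, best alternative gives 0.
Others bid (35, 15): truth gives 20, best alternative gives 0.
(Remaining 19 profiles checked similarly; truth is weakly best in each.)
In every case the truthful bid is at least as good as any alternative, so it is a dominant strategy.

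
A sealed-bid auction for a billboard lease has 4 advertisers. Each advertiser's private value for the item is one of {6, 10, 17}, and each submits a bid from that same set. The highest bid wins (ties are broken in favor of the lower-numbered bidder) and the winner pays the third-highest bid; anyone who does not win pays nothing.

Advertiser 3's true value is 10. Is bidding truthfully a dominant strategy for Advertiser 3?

Consider the case where Advertiser 1 bids 6, Advertiser 2 bids 6 and Advertiser 4 bids 17.
Truthful bid 10: loses, pays 0, utility 0.
Bid 17 instead: wins, pays 6, utility 10 - 6 = 4.
Since 4 > 0, bidding 17 is strictly better here, so truthful bidding is not dominant.

No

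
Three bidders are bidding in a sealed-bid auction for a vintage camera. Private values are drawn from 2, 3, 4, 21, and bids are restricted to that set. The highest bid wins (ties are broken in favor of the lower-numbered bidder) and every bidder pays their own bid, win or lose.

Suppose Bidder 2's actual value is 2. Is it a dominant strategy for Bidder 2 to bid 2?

Consider the case where Bidder 1 bids 2 and Bidder 3 bids 2.
Truthful bid 2: loses but pays 2, utility -2.
Bid 3 instead: wins, pays 3, utility 2 - 3 = -1.
Since -1 > -2, bidding 3 is strictly better here, so truthful bidding is not dominant.

No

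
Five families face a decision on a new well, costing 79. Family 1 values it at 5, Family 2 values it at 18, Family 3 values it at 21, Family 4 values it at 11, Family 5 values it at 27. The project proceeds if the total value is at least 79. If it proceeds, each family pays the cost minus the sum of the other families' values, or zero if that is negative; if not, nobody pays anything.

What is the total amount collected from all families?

67

Total value 82 ≥ cost 79, so it is built.
Family 1: others sum to 77; max(0, 79 - 77) = 2.
Family 2: others sum to 64; max(0, 79 - 64) = 15.
Family 3: others sum to 61; max(0, 79 - 61) = 18.
Family 4: others sum to 71; max(0, 79 - 71) = 8.
Family 5: others sum to 55; max(0, 79 - 55) = 24.
Total collected = 2 + 15 + 18 + 8 + 24 = 67.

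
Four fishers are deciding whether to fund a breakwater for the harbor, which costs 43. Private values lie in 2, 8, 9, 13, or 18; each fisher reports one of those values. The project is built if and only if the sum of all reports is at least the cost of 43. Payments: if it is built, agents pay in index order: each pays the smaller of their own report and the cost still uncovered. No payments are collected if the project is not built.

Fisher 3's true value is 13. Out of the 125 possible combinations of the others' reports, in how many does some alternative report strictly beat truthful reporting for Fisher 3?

Others report (2, 18, 18): truth gives 0; report 8 gives 5 > 0. Violating.
Others report (8, 8, 18): truth gives 0; report 9 gives 4 > 0. Violating.
Others report (8, 9, 18): truth gives 0; report 8 gives 5 > 0. Violating.
Others report (8, 13, 13): truth gives 0; report 9 gives 4 > 0. Violating.
Others report (2, 2, 2): truth gives 0; no alternative beats it.
Others report (2, 2, 8): truth gives 0; no alternative beats it.
(Checking all 125 profiles: 46 have a profitable deviation, 79 do not.)

46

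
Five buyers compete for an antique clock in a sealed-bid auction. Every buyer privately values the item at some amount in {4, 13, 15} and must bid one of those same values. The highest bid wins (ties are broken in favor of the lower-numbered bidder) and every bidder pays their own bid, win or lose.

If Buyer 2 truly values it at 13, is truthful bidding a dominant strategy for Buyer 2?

Consider the case where Buyer 1 bids 4, Buyer 3 bids 4, Buyer 4 bids 4 and Buyer 5 bids 15.
Truthful bid 13: loses but pays 13, utility -13.
Bid 4 instead: loses but pays 4, utility -4.
Since -4 > -13, bidding 4 is strictly better here, so truthful bidding is not dominant.

No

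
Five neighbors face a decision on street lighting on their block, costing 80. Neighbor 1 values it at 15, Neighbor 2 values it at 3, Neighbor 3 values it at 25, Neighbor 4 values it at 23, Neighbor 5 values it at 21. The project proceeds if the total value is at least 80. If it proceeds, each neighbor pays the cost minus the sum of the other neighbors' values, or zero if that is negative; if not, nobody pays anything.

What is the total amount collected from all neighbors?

Total value 87 ≥ cost 80, so it is built.
Neighbor 1: others sum to 72; max(0, 80 - 72) = 8.
Neighbor 2: others sum to 84; max(0, 80 - 84) = 0.
Neighbor 3: others sum to 62; max(0, 80 - 62) = 18.
Neighbor 4: others sum to 64; max(0, 80 - 64) = 16.
Neighbor 5: others sum to 66; max(0, 80 - 66) = 14.
Total collected = 8 + 0 + 18 + 16 + 14 = 56.

56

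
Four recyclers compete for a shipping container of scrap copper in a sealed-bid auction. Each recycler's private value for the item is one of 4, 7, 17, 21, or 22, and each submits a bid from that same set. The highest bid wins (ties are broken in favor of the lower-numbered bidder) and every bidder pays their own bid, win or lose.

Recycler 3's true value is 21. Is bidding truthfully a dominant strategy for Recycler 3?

Consider the case where Recycler 1 bids 4, Recycler 2 bids 4 and Recycler 4 bids 4.
Truthful bid 21: wins, pays 21, utility 21 - 21 = 0.
Bid 7 instead: wins, pays 7, utility 21 - 7 = 14.
Since 14 > 0, bidding 7 is strictly better here, so truthful bidding is not dominant.

No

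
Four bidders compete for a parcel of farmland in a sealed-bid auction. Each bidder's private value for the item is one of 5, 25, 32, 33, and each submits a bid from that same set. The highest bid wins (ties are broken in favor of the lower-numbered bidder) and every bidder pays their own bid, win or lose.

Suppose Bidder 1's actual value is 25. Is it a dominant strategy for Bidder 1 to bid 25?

Consider the case where Bidder 2 bids 5, Bidder 3 bids 5 and Bidder 4 bids 5.
Truthful bid 25: wins, pays 25, utility 25 - 25 = 0.
Bid 5 instead: wins, pays 5, utility 25 - 5 = 20.
Since 20 > 0, bidding 5 is strictly better here, so truthful bidding is not dominant.

No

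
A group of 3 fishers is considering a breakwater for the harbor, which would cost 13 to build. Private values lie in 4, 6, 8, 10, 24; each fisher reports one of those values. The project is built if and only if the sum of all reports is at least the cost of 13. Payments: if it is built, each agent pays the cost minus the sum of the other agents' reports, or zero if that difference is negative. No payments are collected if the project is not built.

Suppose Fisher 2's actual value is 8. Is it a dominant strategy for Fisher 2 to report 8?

Check each profile of the others' reports and compare truth against every alternative report.
Others report (4, 10): truth gives 8, best alternative gives 8.
Others report (4, 24): truth gives 8, best alternative gives 8.
Others report (6, 8): truth gives 8, best alternative gives 8.
Others report (6, 10): truth gives 8, best alternative gives 8.
Others report (6, 24): truth gives 8, best alternative gives 8.
Others report (8, 6): truth gives 8, best alternative gives 8.
(Remaining 19 profiles checked similarly; truth is weakly best in each.)
In every case the truthful report is at least as good as any alternative, so it is a dominant strategy.

Yes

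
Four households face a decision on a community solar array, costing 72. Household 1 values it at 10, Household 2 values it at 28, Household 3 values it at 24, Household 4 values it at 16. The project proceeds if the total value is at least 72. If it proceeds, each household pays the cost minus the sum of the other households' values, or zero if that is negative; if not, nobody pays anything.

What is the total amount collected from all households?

54

Total value 78 ≥ cost 72, so it is built.
Household 1: others sum to 68; max(0, 72 - 68) = 4.
Household 2: others sum to 50; max(0, 72 - 50) = 22.
Household 3: others sum to 54; max(0, 72 - 54) = 18.
Household 4: others sum to 62; max(0, 72 - 62) = 10.
Total collected = 4 + 22 + 18 + 10 = 54.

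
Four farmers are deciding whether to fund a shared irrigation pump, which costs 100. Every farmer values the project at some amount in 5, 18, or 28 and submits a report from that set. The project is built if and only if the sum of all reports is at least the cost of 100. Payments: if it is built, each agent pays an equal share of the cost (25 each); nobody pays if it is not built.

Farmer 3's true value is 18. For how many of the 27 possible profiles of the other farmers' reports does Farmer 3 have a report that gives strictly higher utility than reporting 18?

1

Others report (28, 28, 28): truth gives -7; report 5 gives 0 > -7. Violating.
Others report (5, 5, 5): truth gives 0; no alternative beats it.
Others report (5, 5, 18): truth gives 0; no alternative beats it.
(Checking all 27 profiles: 1 has a profitable deviation, 26 do not.)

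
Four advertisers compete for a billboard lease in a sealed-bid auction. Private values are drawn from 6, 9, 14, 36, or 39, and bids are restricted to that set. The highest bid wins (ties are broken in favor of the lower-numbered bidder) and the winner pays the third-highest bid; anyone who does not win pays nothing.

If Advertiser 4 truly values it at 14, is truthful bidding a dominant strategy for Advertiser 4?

Consider the case where Advertiser 1 bids 6, Advertiser 2 bids 6 and Advertiser 3 bids 14.
Truthful bid 14: loses, pays 0, utility 0.
Bid 36 instead: wins, pays 6, utility 14 - 6 = 8.
Since 8 > 0, bidding 36 is strictly better here, so truthful bidding is not dominant.

No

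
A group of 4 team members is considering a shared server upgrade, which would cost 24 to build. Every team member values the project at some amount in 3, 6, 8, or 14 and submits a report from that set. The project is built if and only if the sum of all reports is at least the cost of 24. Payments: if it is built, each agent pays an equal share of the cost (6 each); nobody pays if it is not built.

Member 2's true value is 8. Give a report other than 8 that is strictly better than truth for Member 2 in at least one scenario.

14

Suppose Member 1 reports 3, Member 3 reports 3 and Member 4 reports 6.
Report 8: project not built, utility 0.
Report 14: project built, pays 6, utility 8 - 6 = 2.
So reporting 14 beats truth here (2 > 0).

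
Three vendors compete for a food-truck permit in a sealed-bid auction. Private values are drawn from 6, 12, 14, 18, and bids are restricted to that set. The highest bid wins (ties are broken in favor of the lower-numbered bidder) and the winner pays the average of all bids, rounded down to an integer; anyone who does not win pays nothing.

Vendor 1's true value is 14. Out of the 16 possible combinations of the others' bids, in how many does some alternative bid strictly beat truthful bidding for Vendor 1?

1

Others bid (6, 6): truth gives 6; bid 6 gives 8 > 6. Violating.
Others bid (6, 12): truth gives 4; no alternative beats it.
Others bid (6, 14): truth gives 3; no alternative beats it.
(Checking all 16 profiles: 1 has a profitable deviation, 15 do not.)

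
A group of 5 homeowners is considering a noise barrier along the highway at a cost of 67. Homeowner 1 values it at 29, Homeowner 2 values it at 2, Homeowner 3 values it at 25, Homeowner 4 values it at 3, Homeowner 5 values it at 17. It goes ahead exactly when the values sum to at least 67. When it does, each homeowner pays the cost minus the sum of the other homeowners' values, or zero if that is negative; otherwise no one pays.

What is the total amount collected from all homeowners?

Total value 76 ≥ cost 67, so it is built.
Homeowner 1: others sum to 47; max(0, 67 - 47) = 20.
Homeowner 2: others sum to 74; max(0, 67 - 74) = 0.
Homeowner 3: others sum to 51; max(0, 67 - 51) = 16.
Homeowner 4: others sum to 73; max(0, 67 - 73) = 0.
Homeowner 5: others sum to 59; max(0, 67 - 59) = 8.
Total collected = 20 + 0 + 16 + 0 + 8 = 44.

44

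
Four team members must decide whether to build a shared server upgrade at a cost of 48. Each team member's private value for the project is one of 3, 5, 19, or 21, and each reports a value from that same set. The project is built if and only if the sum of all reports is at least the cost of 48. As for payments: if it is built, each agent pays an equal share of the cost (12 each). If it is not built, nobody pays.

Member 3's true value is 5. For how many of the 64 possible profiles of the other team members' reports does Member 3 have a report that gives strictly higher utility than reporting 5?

9

Others report (3, 19, 21): truth gives -7; report 3 gives 0 > -7. Violating.
Others report (3, 21, 19): truth gives -7; report 3 gives 0 > -7. Violating.
Others report (5, 19, 19): truth gives -7; report 3 gives 0 > -7. Violating.
Others report (19, 3, 21): truth gives -7; report 3 gives 0 > -7. Violating.
Others report (3, 3, 3): truth gives 0; no alternative beats it.
Others report (3, 3, 5): truth gives 0; no alternative beats it.
(Checking all 64 profiles: 9 have a profitable deviation, 55 do not.)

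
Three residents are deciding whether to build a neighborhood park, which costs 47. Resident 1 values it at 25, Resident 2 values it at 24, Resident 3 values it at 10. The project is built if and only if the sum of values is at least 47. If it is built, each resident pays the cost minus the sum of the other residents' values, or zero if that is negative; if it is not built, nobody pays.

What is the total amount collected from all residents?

Total value 59 ≥ cost 47, so it is built.
Resident 1: others sum to 34; max(0, 47 - 34) = 13.
Resident 2: others sum to 35; max(0, 47 - 35) = 12.
Resident 3: others sum to 49; max(0, 47 - 49) = 0.
Total collected = 13 + 12 + 0 = 25.

25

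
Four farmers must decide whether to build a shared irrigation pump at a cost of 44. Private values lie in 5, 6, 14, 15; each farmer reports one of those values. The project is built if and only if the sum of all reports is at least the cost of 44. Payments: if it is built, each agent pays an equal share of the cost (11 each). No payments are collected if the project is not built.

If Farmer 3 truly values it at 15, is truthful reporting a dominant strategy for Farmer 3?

Check each profile of the others' reports and compare truth against every alternative report.
Others report (5, 14, 14): truth gives 4, best alternative gives 4.
Others report (5, 14, 15): truth gives 4, best alternative gives 4.
Others report (5, 15, 14): truth gives 4, best alternative gives 4.
Others report (5, 15, 15): truth gives 4, best alternative gives 4.
Others report (6, 14, 14): truth gives 4, best alternative gives 4.
Others report (6, 14, 15): truth gives 4, best alternative gives 4.
(Remaining 58 profiles checked similarly; truth is weakly best in each.)
In every case the truthful report is at least as good as any alternative, so it is a dominant strategy.

Yes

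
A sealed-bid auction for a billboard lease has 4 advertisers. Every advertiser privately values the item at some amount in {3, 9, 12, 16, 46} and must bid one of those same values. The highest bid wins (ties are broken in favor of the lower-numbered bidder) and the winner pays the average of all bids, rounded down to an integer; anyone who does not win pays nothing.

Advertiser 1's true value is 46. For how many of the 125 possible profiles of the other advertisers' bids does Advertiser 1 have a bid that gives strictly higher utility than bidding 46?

64

Others bid (3, 3, 3): truth gives 33; bid 3 gives 43 > 33. Violating.
Others bid (3, 3, 9): truth gives 31; bid 9 gives 40 > 31. Violating.
Others bid (3, 3, 12): truth gives 30; bid 12 gives 39 > 30. Violating.
Others bid (3, 3, 16): truth gives 29; bid 16 gives 37 > 29. Violating.
Others bid (3, 3, 46): truth gives 22; no alternative beats it.
Others bid (3, 9, 46): truth gives 20; no alternative beats it.
(Checking all 125 profiles: 64 have a profitable deviation, 61 do not.)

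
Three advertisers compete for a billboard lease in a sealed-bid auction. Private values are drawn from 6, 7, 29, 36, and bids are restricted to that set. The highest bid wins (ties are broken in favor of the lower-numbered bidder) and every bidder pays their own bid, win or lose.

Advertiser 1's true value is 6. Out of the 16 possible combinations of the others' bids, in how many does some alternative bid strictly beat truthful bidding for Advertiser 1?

3

Others bid (6, 7): truth gives -6; bid 7 gives -1 > -6. Violating.
Others bid (7, 6): truth gives -6; bid 7 gives -1 > -6. Violating.
Others bid (7, 7): truth gives -6; bid 7 gives -1 > -6. Violating.
Others bid (6, 6): truth gives 0; no alternative beats it.
Others bid (6, 29): truth gives -6; no alternative beats it.
(Checking all 16 profiles: 3 have a profitable deviation, 13 do not.)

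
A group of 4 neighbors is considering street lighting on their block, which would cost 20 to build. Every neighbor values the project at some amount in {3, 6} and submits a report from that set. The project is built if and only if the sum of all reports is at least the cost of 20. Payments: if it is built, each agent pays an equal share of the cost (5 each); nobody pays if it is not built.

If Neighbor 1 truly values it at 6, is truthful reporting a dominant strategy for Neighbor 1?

Yes

Check each profile of the others' reports and compare truth against every alternative report.
Others report (3, 6, 6): truth gives 1, best alternative gives 0.
Others report (6, 3, 6): truth gives 1, best alternative gives 0.
Others report (6, 6, 3): truth gives 1, best alternative gives 0.
Others report (6, 6, 6): truth gives 1, best alternative gives 1.
Others report (3, 3, 3): truth gives 0, best alternative gives 0.
Others report (3, 3, 6): truth gives 0, best alternative gives 0.
(Remaining 2 profiles checked similarly; truth is weakly best in each.)
In every case the truthful report is at least as good as any alternative, so it is a dominant strategy.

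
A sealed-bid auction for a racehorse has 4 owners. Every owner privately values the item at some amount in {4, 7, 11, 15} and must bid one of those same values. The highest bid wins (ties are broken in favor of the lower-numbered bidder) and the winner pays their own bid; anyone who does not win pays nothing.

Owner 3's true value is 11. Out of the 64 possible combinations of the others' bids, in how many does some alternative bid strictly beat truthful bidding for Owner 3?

2

Others bid (4, 4, 4): truth gives 0; bid 7 gives 4 > 0. Violating.
Others bid (4, 4, 7): truth gives 0; bid 7 gives 4 > 0. Violating.
Others bid (4, 4, 11): truth gives 0; no alternative beats it.
Others bid (4, 4, 15): truth gives 0; no alternative beats it.
(Checking all 64 profiles: 2 have a profitable deviation, 62 do not.)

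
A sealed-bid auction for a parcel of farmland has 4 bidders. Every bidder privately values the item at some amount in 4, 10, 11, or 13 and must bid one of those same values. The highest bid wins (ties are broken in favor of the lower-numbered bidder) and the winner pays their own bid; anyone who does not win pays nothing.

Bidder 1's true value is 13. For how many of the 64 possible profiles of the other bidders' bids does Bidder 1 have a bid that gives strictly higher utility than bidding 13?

27

Others bid (4, 4, 4): truth gives 0; bid 4 gives 9 > 0. Violating.
Others bid (4, 4, 10): truth gives 0; bid 10 gives 3 > 0. Violating.
Others bid (4, 4, 11): truth gives 0; bid 11 gives 2 > 0. Violating.
Others bid (4, 10, 4): truth gives 0; bid 10 gives 3 > 0. Violating.
Others bid (4, 4, 13): truth gives 0; no alternative beats it.
Others bid (4, 10, 13): truth gives 0; no alternative beats it.
(Checking all 64 profiles: 27 have a profitable deviation, 37 do not.)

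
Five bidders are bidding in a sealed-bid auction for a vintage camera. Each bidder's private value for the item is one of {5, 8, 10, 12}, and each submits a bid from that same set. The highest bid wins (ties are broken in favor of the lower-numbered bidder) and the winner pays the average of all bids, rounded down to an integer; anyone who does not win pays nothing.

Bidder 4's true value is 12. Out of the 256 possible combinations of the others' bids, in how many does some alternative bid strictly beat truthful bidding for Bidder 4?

Others bid (5, 5, 5, 5): truth gives 6; bid 8 gives 7 > 6. Violating.
Others bid (5, 5, 5, 8): truth gives 5; bid 8 gives 6 > 5. Violating.
Others bid (5, 5, 8, 5): truth gives 5; bid 10 gives 6 > 5. Violating.
Others bid (5, 5, 8, 10): truth gives 4; bid 10 gives 5 > 4. Violating.
Others bid (5, 5, 5, 10): truth gives 5; no alternative beats it.
Others bid (5, 5, 5, 12): truth gives 5; no alternative beats it.
(Checking all 256 profiles: 13 have a profitable deviation, 243 do not.)

13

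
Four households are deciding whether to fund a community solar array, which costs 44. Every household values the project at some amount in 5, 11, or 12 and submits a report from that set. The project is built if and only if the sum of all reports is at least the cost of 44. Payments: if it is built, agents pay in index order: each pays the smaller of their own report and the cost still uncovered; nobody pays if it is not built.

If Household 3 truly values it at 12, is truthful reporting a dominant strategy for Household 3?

No

Consider the case where Household 1 reports 11, Household 2 reports 11 and Household 4 reports 11.
Truthful report 12: project built, pays 12, utility 12 - 12 = 0.
Report 11 instead: project built, pays 11, utility 12 - 11 = 1.
Since 1 > 0, reporting 11 is strictly better here, so truthful reporting is not dominant.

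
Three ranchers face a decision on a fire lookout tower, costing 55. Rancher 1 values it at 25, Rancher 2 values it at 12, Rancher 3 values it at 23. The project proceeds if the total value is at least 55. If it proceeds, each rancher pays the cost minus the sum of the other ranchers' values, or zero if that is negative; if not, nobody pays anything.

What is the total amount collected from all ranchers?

Total value 60 ≥ cost 55, so it is built.
Rancher 1: others sum to 35; max(0, 55 - 35) = 20.
Rancher 2: others sum to 48; max(0, 55 - 48) = 7.
Rancher 3: others sum to 37; max(0, 55 - 37) = 18.
Total collected = 20 + 7 + 18 = 45.

45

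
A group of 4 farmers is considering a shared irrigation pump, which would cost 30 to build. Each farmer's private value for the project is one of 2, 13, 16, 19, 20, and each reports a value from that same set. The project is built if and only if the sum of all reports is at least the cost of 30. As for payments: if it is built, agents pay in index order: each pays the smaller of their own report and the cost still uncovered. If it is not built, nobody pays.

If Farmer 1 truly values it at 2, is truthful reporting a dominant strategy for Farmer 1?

Check each profile of the others' reports and compare truth against every alternative report.
Others report (2, 2, 13): truth gives 0, best alternative gives -11.
Others report (2, 2, 16): truth gives 0, best alternative gives -11.
Others report (2, 2, 19): truth gives 0, best alternative gives -11.
Others report (2, 2, 20): truth gives 0, best alternative gives -11.
Others report (2, 13, 2): truth gives 0, best alternative gives -11.
Others report (2, 13, 13): truth gives 0, best alternative gives -11.
(Remaining 119 profiles checked similarly; truth is weakly best in each.)
In every case the truthful report is at least as good as any alternative, so it is a dominant strategy.

Yes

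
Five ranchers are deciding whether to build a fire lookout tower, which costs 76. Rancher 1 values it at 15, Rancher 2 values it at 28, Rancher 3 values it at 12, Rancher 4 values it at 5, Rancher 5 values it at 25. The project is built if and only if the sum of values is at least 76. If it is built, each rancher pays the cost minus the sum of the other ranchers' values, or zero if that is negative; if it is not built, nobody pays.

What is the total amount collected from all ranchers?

44

Total value 85 ≥ cost 76, so it is built.
Rancher 1: others sum to 70; max(0, 76 - 70) = 6.
Rancher 2: others sum to 57; max(0, 76 - 57) = 19.
Rancher 3: others sum to 73; max(0, 76 - 73) = 3.
Rancher 4: others sum to 80; max(0, 76 - 80) = 0.
Rancher 5: others sum to 60; max(0, 76 - 60) = 16.
Total collected = 6 + 19 + 3 + 0 + 16 = 44.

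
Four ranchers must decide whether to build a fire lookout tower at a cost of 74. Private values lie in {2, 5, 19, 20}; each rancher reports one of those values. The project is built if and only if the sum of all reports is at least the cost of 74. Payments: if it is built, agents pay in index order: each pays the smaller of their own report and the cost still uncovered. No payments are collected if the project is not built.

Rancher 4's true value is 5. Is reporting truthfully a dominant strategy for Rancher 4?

Check each profile of the others' reports and compare truth against every alternative report.
Others report (2, 2, 2): truth gives 0, best alternative gives 0.
Others report (2, 2, 5): truth gives 0, best alternative gives 0.
Others report (2, 2, 19): truth gives 0, best alternative gives 0.
Others report (2, 2, 20): truth gives 0, best alternative gives 0.
Others report (2, 5, 2): truth gives 0, best alternative gives 0.
Others report (2, 5, 5): truth gives 0, best alternative gives 0.
(Remaining 58 profiles checked similarly; truth is weakly best in each.)
In every case the truthful report is at least as good as any alternative, so it is a dominant strategy.

Yes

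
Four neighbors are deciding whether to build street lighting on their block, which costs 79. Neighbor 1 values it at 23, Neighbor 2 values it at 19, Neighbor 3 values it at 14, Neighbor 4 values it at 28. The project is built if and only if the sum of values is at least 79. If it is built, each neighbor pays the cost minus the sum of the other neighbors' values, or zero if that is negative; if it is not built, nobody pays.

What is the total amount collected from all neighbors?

64

Total value 84 ≥ cost 79, so it is built.
Neighbor 1: others sum to 61; max(0, 79 - 61) = 18.
Neighbor 2: others sum to 65; max(0, 79 - 65) = 14.
Neighbor 3: others sum to 70; max(0, 79 - 70) = 9.
Neighbor 4: others sum to 56; max(0, 79 - 56) = 23.
Total collected = 18 + 14 + 9 + 23 = 64.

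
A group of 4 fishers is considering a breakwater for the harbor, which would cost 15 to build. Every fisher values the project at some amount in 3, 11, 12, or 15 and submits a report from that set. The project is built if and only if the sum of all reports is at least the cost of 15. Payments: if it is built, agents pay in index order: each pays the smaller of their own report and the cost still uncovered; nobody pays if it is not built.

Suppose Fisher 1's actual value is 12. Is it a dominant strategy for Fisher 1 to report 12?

No

Consider the case where Fisher 2 reports 3, Fisher 3 reports 3 and Fisher 4 reports 3.
Truthful report 12: project built, pays 12, utility 12 - 12 = 0.
Report 11 instead: project built, pays 11, utility 12 - 11 = 1.
Since 1 > 0, reporting 11 is strictly better here, so truthful reporting is not dominant.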